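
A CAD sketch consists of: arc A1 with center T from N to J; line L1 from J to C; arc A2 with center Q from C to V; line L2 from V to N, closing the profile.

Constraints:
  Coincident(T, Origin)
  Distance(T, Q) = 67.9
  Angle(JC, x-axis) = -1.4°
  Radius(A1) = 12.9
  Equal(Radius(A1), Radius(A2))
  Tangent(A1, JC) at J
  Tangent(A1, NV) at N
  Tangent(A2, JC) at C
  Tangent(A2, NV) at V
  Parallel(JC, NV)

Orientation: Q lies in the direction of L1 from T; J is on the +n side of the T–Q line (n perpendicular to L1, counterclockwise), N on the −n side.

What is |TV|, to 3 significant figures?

69.1

Tangency of A1 to both parallel lines with radius 12.9 puts J and N at T ± 12.9·n: J = (0.315, 12.9), N = (-0.315, -12.9). Equal radii place C and V the same way about Q: C = Q + 12.9·n = (68.2, 11.2), V = Q − 12.9·n = (67.6, -14.6). Then |TV| = |V − T| = 69.1.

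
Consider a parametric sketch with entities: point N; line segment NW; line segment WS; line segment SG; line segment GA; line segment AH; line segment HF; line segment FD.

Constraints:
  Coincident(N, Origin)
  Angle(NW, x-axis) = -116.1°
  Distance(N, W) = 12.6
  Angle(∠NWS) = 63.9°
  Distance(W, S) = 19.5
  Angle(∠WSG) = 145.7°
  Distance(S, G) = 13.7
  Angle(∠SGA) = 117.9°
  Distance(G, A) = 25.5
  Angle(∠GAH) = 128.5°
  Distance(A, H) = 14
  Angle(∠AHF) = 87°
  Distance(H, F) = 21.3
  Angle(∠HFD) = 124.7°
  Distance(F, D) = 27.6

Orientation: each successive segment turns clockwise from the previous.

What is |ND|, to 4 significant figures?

18.84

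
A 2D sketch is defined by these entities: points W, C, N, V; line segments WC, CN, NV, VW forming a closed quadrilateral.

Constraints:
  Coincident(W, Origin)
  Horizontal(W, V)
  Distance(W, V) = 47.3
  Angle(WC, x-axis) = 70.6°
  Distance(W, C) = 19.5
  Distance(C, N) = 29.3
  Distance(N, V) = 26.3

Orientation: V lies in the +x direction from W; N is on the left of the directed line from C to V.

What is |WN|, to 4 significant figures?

42.40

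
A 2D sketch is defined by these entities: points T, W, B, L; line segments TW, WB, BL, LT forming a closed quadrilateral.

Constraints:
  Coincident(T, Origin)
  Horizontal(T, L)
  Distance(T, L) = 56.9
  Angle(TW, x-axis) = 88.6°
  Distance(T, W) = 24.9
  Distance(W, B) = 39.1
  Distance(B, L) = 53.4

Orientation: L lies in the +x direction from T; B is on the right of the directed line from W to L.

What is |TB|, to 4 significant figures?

14.91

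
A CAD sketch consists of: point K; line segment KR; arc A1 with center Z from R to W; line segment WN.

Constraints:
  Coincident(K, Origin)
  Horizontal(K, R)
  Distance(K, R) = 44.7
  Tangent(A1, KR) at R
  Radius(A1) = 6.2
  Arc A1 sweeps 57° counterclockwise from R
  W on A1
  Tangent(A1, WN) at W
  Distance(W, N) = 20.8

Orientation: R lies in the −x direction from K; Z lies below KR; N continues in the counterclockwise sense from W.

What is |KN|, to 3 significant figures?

64.5

K is at the origin; K and R share the same y with |KR| = 44.7 and R on the −x side, so R = (-44.7, 0.00). Tangency of A1 to KR means the radius ZR is perpendicular to KR, so Z = R + (0, -6.2) = (-44.7, -6.20). On A1, R sits at bearing 90° from Z; a 57° counterclockwise sweep puts W at bearing 147°, so W = Z + 6.2·(cos 147°, sin 147°) = (-49.9, -2.82). A1 meets WN tangentially, so ZW is at right angles to WN, so WN runs along (−sin 147°, cos 147°); with |WN| = 20.8, N = (-61.2, -20.3). Then |KN| = |N − K| = 64.5.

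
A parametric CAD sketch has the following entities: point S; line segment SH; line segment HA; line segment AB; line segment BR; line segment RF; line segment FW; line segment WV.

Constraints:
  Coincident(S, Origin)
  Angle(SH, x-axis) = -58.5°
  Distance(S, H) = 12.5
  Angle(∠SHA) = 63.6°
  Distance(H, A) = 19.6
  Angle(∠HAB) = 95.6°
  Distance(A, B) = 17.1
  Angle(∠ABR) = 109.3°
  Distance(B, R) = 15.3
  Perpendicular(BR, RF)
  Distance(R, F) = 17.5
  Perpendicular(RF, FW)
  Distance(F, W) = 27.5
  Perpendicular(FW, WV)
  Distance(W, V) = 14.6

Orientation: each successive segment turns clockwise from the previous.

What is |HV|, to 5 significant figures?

32.460

The perpendicularity gives FW at right angles to RF, so FW runs at -150.00°; with |FW| = 27.5, W = (-17.982, -16.853). FW ⟂ WV, so WV runs at 120.00°; with |WV| = 14.6, V = (-25.282, -4.2091). Then |HV| = |V − H| = 32.460.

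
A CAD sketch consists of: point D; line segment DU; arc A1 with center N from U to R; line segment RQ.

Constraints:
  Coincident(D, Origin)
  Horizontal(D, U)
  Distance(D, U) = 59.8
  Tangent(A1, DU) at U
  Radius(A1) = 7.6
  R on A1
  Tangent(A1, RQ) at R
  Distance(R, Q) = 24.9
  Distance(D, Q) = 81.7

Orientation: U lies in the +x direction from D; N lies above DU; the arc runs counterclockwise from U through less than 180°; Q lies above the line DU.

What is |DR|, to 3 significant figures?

66.9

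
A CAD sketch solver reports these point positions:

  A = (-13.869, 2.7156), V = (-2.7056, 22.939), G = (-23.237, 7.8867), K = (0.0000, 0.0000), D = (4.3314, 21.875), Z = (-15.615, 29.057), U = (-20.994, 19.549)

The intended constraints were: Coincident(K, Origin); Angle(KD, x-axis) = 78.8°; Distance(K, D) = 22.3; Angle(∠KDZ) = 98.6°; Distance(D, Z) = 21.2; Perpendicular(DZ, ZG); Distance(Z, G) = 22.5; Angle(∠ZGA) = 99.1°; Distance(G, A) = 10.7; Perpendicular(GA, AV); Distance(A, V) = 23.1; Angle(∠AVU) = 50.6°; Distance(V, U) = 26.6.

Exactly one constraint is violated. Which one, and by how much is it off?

Distance(V, U) = 26.6 — off by 8.00.

K = (0.00, 0.00) ✓; KD at 78.80° ✓; |KD| = 22.30 ✓; ∠KDZ = 98.60° ✓; |DZ| = 21.20 ✓; ∠(DZ, ZG) = 90.00° ✓; |ZG| = 22.50 ✓; ∠ZGA = 99.10° ✓; |GA| = 10.70 ✓; ∠(GA, AV) = 90.00° ✓; |AV| = 23.10 ✓; ∠AVU = 50.60° ✓; |VU| = 18.60 ✗.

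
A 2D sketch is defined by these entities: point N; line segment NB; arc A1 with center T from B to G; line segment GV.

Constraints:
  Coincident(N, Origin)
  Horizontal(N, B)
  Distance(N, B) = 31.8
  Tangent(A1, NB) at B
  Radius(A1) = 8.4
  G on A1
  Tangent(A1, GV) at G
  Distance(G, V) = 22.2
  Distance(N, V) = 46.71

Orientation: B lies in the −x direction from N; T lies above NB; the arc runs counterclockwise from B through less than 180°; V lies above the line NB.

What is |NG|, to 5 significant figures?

27.097

N is at the origin; N and B share the same y with |NB| = 31.8 and B on the −x side, so B = (-31.800, 0.0000). Tangency of A1 to NB means the radius TB is perpendicular to NB, so T = B + (0, 8.4) = (-31.800, 8.4000). Since TG ⟂ GV (tangency), |TV| = √(8.4² + 22.2²) = 23.736 regardless of where G sits on A1. So V lies on both circle(N, 46.71) and circle(T, 23.736); the above-NB intersection is V = (-33.994, 32.034). G is the foot of the tangent from V: G = (-24.252, 12.086).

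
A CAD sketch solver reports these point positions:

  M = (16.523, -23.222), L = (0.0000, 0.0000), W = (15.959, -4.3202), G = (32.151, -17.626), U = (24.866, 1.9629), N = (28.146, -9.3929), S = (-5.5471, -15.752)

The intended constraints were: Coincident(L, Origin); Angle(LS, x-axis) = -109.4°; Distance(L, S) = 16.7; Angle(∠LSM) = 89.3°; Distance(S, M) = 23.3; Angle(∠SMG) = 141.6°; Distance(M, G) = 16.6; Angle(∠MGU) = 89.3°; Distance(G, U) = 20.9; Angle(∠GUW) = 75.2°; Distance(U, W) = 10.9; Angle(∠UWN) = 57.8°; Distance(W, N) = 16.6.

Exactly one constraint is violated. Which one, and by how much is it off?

Distance(W, N) = 16.6 — off by 3.40.

L = (0.00, 0.00) ✓; LS at -109.4° ✓; |LS| = 16.70 ✓; ∠LSM = 89.30° ✓; |SM| = 23.30 ✓; ∠SMG = 141.6° ✓; |MG| = 16.60 ✓; ∠MGU = 89.30° ✓; |GU| = 20.90 ✓; ∠GUW = 75.20° ✓; |UW| = 10.90 ✓; ∠UWN = 57.80° ✓; |WN| = 13.20 ✗.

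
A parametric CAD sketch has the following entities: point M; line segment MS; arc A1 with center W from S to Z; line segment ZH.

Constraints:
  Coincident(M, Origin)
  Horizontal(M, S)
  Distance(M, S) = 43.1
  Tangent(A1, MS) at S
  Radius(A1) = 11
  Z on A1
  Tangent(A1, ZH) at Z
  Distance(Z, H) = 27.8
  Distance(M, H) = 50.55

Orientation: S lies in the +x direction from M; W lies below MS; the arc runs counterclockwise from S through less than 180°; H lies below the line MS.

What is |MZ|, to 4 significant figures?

33.96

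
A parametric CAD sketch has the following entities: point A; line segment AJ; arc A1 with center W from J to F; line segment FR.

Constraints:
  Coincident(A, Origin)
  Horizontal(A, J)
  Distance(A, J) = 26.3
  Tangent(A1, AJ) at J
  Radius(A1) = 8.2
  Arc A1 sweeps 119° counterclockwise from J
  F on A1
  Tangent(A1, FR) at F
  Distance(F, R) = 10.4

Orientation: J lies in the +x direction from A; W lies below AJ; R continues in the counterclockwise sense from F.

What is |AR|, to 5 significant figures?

32.197

On A1, J sits at bearing 90° from W; a 119° counterclockwise sweep puts F at bearing 209°, so F = W + 8.2·(cos 209°, sin 209°) = (19.128, -12.175). A1 meets FR tangentially, so WF is at right angles to FR, so FR runs along (−sin 209°, cos 209°); with |FR| = 10.4, R = (24.170, -21.271). Then |AR| = |R − A| = 32.197.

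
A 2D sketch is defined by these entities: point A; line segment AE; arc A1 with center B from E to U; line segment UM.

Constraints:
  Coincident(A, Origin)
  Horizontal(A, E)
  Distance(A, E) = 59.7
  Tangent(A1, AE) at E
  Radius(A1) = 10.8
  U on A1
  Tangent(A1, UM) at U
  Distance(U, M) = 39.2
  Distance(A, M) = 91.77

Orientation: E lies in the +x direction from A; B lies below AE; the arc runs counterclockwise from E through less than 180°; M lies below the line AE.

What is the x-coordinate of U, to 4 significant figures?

51.92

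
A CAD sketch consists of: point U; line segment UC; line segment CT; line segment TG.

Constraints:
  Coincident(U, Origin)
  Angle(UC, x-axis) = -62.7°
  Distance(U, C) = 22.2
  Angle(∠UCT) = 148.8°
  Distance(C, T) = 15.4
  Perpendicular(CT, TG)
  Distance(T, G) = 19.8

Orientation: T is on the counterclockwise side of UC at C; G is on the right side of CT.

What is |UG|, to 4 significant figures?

46.50

∠UCT = 148.8°, so CT runs at -62.7° + (180° − 148.8°) = -31.50° from the x-axis; with |CT| = 15.4, T = C + 15.4·(cos -31.50°, sin -31.50°) = (23.31, -27.77). The perpendicularity gives TG at right angles to CT; with |TG| = 19.8 on the right of CT, G = T + 19.8·(-0.5225, -0.8526) = (12.97, -44.66). Then |UG| = |G − U| = 46.50.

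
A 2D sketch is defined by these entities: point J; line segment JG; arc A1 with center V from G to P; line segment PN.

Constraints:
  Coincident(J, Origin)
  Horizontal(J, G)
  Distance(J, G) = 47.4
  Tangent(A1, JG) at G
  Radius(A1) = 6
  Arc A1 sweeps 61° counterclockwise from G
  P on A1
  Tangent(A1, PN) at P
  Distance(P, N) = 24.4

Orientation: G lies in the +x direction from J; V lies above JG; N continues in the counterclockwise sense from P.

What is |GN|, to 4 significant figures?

29.81

On A1, G sits at bearing -90° from V; a 61° counterclockwise sweep puts P at bearing -29°, so P = V + 6.0·(cos -29°, sin -29°) = (52.65, 3.091). A1 meets PN tangentially, so VP is at right angles to PN, so PN runs along (−sin -29°, cos -29°); with |PN| = 24.4, N = (64.48, 24.43). Then |GN| = |N − G| = 29.81.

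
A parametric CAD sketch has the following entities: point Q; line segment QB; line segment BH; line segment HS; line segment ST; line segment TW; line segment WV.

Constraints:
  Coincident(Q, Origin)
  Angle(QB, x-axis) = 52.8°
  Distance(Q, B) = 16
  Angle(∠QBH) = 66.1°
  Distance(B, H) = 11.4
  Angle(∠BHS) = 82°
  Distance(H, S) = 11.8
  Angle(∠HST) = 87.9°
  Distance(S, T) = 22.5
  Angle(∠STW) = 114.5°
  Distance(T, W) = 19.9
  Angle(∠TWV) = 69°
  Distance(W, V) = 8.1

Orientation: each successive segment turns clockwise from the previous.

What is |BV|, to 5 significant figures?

14.102

Q is at the origin; QB runs at 52.8° with length 16.0, so B = (9.6736, 12.744). ∠QBH = 66.1° gives BH at -61.100° from the x-axis; with |BH| = 11.4, H = (15.183, 2.7642). ∠BHS = 82.0° gives HS at -159.10° from the x-axis; with |HS| = 11.8, S = (4.1594, -1.4453). ∠HST = 87.9° gives ST at 108.80° from the x-axis; with |ST| = 22.5, T = (-3.0916, 19.854). ∠STW = 114.5° gives TW at 43.300° from the x-axis; with |TW| = 19.9, W = (11.391, 33.502). ∠TWV = 69.0° gives WV at -67.700° from the x-axis; with |WV| = 8.1, V = (14.465, 26.008). Then |BV| = |V − B| = 14.102.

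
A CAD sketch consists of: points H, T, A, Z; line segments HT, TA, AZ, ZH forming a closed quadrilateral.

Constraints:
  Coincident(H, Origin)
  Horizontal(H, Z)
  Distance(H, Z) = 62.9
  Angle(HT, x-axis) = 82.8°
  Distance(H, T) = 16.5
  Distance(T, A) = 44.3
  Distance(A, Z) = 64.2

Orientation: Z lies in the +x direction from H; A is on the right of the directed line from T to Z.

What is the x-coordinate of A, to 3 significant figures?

5.05

H is at the origin; H and Z share the same y with |HZ| = 62.9 and Z in +x, so Z = (62.9, 0). HT runs at 82.8° with |HT| = 16.5, so T = (2.07, 16.4). A is determined by |TA| = 44.3 and |AZ| = 64.2 together: it lies at the intersection of circle(T, 44.3) and circle(Z, 64.2). With |TZ| = 63.0, the foot of the radical line on TZ is 14.4 from T and the perpendicular offset is √(44.3² − 14.4²) = 41.9. Taking the right-of-TZ solution: A = (5.05, -27.8).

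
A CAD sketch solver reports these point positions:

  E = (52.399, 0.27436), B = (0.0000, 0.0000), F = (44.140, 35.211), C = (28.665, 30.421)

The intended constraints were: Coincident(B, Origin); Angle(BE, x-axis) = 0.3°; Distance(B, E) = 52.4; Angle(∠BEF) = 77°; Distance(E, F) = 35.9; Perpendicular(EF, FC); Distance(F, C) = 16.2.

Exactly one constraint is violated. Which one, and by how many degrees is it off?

Perpendicular(EF, FC) — off by 3.90°.

B = (0.00, 0.00) ✓; BE at 0.3000° ✓; |BE| = 52.40 ✓; ∠BEF = 77.00° ✓; |EF| = 35.90 ✓; ∠(EF, FC) = 93.90° ✗; |FC| = 16.20 ✓.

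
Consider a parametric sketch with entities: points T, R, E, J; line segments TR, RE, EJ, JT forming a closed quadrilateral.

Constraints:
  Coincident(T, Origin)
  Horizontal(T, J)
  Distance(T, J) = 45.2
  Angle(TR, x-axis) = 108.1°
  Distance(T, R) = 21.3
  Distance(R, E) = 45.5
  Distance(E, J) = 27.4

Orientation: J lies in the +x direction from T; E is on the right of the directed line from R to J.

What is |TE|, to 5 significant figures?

26.784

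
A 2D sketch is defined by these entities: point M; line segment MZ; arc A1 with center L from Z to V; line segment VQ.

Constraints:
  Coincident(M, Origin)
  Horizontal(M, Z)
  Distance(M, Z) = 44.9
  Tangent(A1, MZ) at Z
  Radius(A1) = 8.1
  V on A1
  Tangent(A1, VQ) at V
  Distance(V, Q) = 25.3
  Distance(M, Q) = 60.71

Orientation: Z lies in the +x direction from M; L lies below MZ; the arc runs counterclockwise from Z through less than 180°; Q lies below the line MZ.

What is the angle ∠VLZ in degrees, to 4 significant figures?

119.3°

M is at the origin; MZ is horizontal with |MZ| = 44.9 and Z on the +x side, so Z = (44.90, 0.000). Tangency of A1 to MZ means the radius LZ is perpendicular to MZ, so L = Z + (0, -8.1) = (44.90, -8.100). Since LV ⟂ VQ (tangency), |LQ| = √(8.1² + 25.3²) = 26.57 regardless of where V sits on A1. So Q lies on both circle(M, 60.71) and circle(L, 26.57); the below-MZ intersection is Q = (50.21, -34.13). V is the foot of the tangent from Q: V = (37.83, -12.06).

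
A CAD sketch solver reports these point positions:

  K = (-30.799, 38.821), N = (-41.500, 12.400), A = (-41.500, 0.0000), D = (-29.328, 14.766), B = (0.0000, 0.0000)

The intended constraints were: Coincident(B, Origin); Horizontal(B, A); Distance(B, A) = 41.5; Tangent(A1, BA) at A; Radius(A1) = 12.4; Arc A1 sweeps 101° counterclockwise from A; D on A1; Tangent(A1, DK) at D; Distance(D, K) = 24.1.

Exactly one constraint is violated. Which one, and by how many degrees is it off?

Tangent(A1, DK) at D — off by 7.50°.

B = (0.00, 0.00) ✓; B.y = 0.00, A.y = 0.00 ✓; |BA| = 41.50 ✓; ∠(NA, AB) = 90.00° ✓; |NA| = 12.40 ✓; bearing(N→D) − bearing(N→A) = 101.0° ✓; |ND| = 12.40 ✓; ∠(ND, DK) = 97.50° ✗; |DK| = 24.10 ✓.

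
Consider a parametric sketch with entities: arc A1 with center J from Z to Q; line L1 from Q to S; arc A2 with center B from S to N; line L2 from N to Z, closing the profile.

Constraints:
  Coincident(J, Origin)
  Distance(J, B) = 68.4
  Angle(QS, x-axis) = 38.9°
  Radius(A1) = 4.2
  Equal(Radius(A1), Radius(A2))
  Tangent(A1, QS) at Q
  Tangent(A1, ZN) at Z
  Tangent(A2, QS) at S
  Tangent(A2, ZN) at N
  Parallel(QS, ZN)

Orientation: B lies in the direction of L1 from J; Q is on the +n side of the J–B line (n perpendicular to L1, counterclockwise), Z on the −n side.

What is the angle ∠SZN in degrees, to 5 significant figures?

7.0013°

The slot axis is L1's direction at 38.9°, so u = (cos 38.9°, sin 38.9°) = (0.77824, 0.62796) and n = (−sin 38.9°, cos 38.9°) = (-0.62796, 0.77824). J is at the origin and B lies 68.4 along u from J, so B = 68.4·u = (53.232, 42.953). Tangency of A1 to both parallel lines with radius 4.2 puts Q and Z at J ± 4.2·n: Q = (-2.6374, 3.2686), Z = (2.6374, -3.2686). Equal radii place S and N the same way about B: S = B + 4.2·n = (50.594, 46.221), N = B − 4.2·n = (55.869, 39.684). Then cos ∠SZN = ZS·ZN / (|ZS||ZN|), giving 7.0013°.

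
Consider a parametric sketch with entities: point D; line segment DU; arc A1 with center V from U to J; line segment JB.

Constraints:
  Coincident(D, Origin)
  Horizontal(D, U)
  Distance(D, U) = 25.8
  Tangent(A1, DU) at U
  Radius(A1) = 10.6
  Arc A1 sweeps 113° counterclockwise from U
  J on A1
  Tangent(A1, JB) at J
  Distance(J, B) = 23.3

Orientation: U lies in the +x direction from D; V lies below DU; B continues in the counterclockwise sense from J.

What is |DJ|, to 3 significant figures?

21.8

D is at the origin; DU is horizontal with |DU| = 25.8 and U on the +x side, so U = (25.8, 0.00). The tangent condition forces VU to be normal to DU, so V = U + (0, -10.6) = (25.8, -10.6). On A1, U sits at bearing 90° from V; a 113° counterclockwise sweep puts J at bearing 203°, so J = V + 10.6·(cos 203°, sin 203°) = (16.0, -14.7). Then |DJ| = |J − D| = 21.8.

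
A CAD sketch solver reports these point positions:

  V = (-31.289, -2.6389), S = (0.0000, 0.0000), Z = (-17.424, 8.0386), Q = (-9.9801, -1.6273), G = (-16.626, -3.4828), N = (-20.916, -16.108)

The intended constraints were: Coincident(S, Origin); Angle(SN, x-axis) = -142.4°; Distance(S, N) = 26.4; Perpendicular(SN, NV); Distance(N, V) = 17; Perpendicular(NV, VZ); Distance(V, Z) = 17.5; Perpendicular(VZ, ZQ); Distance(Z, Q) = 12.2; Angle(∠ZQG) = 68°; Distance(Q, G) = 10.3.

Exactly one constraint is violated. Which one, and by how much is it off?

Distance(Q, G) = 10.3 — off by 3.40.

S = (0.00, 0.00) ✓; SN at -142.4° ✓; |SN| = 26.40 ✓; ∠(SN, NV) = 90.00° ✓; |NV| = 17.00 ✓; ∠(NV, VZ) = 90.00° ✓; |VZ| = 17.50 ✓; ∠(VZ, ZQ) = 90.00° ✓; |ZQ| = 12.20 ✓; ∠ZQG = 68.00° ✓; |QG| = 6.900 ✗.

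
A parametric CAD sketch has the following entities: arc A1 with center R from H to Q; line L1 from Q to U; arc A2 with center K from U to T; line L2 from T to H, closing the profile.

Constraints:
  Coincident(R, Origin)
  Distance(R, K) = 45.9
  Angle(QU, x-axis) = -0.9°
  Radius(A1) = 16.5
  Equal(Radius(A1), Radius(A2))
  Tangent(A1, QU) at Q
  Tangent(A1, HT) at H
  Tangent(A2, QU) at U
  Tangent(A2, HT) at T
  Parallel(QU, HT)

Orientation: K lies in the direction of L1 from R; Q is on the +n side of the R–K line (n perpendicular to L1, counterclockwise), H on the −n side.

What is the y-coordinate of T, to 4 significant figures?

-17.22

Tangency of A1 to both parallel lines with radius 16.5 puts Q and H at R ± 16.5·n: Q = (0.2592, 16.50), H = (-0.2592, -16.50). Equal radii place U and T the same way about K: U = K + 16.5·n = (46.15, 15.78), T = K − 16.5·n = (45.64, -17.22). So T.y = -17.22.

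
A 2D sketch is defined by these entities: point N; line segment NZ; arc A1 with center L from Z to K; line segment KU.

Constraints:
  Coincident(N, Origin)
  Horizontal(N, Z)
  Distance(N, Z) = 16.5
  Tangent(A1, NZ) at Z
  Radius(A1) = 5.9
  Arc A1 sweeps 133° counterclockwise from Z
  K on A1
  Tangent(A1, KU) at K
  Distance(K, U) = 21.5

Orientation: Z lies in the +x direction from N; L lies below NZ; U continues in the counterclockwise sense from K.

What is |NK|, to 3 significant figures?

15.7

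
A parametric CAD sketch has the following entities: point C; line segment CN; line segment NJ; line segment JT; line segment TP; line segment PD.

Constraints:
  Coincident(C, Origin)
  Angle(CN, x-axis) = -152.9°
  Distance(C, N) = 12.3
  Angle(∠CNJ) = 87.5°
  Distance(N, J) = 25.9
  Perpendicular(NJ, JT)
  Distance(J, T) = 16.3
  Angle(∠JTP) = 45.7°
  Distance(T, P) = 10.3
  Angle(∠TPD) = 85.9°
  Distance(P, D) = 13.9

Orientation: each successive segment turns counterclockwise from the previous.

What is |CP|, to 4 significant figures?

18.27

C is at the origin; CN runs at -152.9° with length 12.3, so N = (-10.95, -5.603). ∠CNJ = 87.5° gives NJ at -60.40° from the x-axis; with |NJ| = 25.9, J = (1.843, -28.12). NJ ⟂ JT, so JT runs at 29.60°; with |JT| = 16.3, T = (16.02, -20.07). ∠JTP = 45.7° gives TP at 163.9° from the x-axis; with |TP| = 10.3, P = (6.120, -17.22). Then |CP| = |P − C| = 18.27.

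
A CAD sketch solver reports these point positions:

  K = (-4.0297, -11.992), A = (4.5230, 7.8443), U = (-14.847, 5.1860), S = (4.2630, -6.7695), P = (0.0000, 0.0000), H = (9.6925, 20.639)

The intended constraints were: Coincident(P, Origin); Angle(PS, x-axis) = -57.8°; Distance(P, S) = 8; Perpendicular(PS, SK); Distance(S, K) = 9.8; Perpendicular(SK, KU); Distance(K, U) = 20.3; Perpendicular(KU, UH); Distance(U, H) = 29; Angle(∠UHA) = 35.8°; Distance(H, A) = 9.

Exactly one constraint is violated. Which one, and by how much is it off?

Distance(H, A) = 9 — off by 4.80.

P = (0.00, 0.00) ✓; PS at -57.80° ✓; |PS| = 8.000 ✓; ∠(PS, SK) = 90.00° ✓; |SK| = 9.800 ✓; ∠(SK, KU) = 90.00° ✓; |KU| = 20.30 ✓; ∠(KU, UH) = 90.00° ✓; |UH| = 29.00 ✓; ∠UHA = 35.80° ✓; |HA| = 13.80 ✗.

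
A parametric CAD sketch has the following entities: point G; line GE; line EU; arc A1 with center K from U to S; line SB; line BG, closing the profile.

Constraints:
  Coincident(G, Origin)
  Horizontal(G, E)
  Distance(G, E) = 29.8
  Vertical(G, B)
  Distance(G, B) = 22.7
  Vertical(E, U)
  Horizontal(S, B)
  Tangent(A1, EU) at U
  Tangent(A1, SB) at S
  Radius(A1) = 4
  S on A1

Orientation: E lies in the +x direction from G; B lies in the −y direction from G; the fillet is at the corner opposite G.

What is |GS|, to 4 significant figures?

34.36

G is at the origin; G and E share the same y with |GE| = 29.8 and E on the +x side, so E = (29.80, 0.000). GB is vertical with |GB| = 22.7 and B on the −y side, so B = (0.000, -22.70). The virtual corner opposite G is at (29.80, -22.70). The tangent condition forces KU to be normal to EU and since A1 is tangent to SB there, KS ⟂ SB, with radius 4.0, so the center K sits 4.0 in from both sides at K = (25.80, -18.70). That places the tangent points at U = (29.80, -18.70) on EU and S = (25.80, -22.70) on SB. Then |GS| = |S − G| = 34.36.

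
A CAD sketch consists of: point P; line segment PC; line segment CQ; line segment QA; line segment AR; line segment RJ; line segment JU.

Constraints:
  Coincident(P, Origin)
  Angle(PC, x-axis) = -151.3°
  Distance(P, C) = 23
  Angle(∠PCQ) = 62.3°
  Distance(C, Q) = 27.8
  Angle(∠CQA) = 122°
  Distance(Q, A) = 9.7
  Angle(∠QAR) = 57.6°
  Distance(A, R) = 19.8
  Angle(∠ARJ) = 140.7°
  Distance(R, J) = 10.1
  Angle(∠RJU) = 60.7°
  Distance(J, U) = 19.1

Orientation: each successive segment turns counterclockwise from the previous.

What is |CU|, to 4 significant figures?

23.78

∠ARJ = 140.7° gives RJ at -173.9° from the x-axis; with |RJ| = 10.1, J = (-14.80, -12.65). ∠RJU = 60.7° gives JU at -54.60° from the x-axis; with |JU| = 19.1, U = (-3.732, -28.22). Then |CU| = |U − C| = 23.78.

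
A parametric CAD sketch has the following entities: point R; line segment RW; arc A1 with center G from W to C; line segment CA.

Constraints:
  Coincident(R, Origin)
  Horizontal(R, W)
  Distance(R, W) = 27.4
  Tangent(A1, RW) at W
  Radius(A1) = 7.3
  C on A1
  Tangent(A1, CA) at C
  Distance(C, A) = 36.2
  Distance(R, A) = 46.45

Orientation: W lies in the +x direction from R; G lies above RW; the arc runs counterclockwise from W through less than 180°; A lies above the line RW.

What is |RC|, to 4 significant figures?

35.54

Checks: R = (0.00, 0.00) ✓; ∠(GW, WR) = 90.00° ✓; |GW| = 7.300 ✓; |GC| = 7.300 ✓; ∠(GC, CA) = 90.00° ✓; |CA| = 36.20 ✓; |RA| = 46.45 ✓.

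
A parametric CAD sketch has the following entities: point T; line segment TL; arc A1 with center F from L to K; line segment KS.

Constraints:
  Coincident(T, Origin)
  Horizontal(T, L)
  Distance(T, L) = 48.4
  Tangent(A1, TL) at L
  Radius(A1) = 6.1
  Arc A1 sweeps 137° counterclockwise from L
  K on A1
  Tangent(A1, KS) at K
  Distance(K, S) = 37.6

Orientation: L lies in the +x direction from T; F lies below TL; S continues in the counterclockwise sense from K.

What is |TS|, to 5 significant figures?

80.357

T is at the origin; TL is horizontal with |TL| = 48.4 and L on the +x side, so L = (48.400, 0.0000). The tangent condition forces FL to be normal to TL, so F = L + (0, -6.1) = (48.400, -6.1000). On A1, L sits at bearing 90° from F; a 137° counterclockwise sweep puts K at bearing 227°, so K = F + 6.1·(cos 227°, sin 227°) = (44.240, -10.561). Since A1 is tangent to KS there, FK ⟂ KS, so KS runs along (−sin 227°, cos 227°); with |KS| = 37.6, S = (71.739, -36.204). Then |TS| = |S − T| = 80.357.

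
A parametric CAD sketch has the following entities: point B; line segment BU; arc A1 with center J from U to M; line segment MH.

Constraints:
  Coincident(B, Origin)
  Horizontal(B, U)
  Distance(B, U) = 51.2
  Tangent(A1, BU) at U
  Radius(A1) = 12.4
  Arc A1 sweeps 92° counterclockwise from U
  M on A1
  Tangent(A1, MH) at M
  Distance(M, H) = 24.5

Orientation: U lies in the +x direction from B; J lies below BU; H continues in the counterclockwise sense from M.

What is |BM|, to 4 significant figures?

40.87

A1 meets BU tangentially, so JU is at right angles to BU, so J = U + (0, -12.4) = (51.20, -12.40). On A1, U sits at bearing 90° from J; a 92° counterclockwise sweep puts M at bearing 182°, so M = J + 12.4·(cos 182°, sin 182°) = (38.81, -12.83). Then |BM| = |M − B| = 40.87.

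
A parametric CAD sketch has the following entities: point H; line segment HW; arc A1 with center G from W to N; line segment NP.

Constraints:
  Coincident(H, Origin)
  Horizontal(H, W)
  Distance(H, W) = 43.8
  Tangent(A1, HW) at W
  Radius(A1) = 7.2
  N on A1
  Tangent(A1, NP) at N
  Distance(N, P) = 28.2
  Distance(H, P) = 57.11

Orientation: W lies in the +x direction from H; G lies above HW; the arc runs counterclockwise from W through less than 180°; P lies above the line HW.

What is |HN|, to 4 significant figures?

51.57

H is at the origin; HW is horizontal with |HW| = 43.8 and W on the +x side, so W = (43.80, 0.000). Since A1 is tangent to HW there, GW ⟂ HW, so G = W + (0, 7.2) = (43.80, 7.200). Since GN ⟂ NP (tangency), |GP| = √(7.2² + 28.2²) = 29.10 regardless of where N sits on A1. So P lies on both circle(H, 57.11) and circle(G, 29.10); the above-HW intersection is P = (44.09, 36.30). N is the foot of the tangent from P: N = (50.79, 8.912).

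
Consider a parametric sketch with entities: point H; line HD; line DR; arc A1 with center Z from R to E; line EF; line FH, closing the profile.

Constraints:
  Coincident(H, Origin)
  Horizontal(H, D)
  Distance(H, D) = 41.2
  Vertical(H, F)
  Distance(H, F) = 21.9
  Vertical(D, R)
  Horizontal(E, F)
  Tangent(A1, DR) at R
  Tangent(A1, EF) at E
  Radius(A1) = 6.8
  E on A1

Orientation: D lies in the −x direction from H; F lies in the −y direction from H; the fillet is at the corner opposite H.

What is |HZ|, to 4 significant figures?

37.57

H and F share the same x with |HF| = 21.9 and F on the −y side, so F = (0.000, -21.90). The virtual corner opposite H is at (-41.20, -21.90). Tangency of A1 to DR means the radius ZR is perpendicular to DR and the tangent condition forces ZE to be normal to EF, with radius 6.8, so the center Z sits 6.8 in from both sides at Z = (-34.40, -15.10). Then |HZ| = |Z − H| = 37.57.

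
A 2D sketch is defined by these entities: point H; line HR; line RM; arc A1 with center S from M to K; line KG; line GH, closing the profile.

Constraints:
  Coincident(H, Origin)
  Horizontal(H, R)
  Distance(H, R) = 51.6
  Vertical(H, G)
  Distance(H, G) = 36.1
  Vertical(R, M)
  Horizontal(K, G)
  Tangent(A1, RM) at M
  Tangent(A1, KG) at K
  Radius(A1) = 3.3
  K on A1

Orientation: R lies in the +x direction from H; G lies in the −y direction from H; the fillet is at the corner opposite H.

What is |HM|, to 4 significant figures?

61.14

H is at the origin; HR is horizontal with |HR| = 51.6 and R on the +x side, so R = (51.60, 0.000). H and G share the same x with |HG| = 36.1 and G on the −y side, so G = (0.000, -36.10). The virtual corner opposite H is at (51.60, -36.10). A1 meets RM tangentially, so SM is at right angles to RM and the tangent condition forces SK to be normal to KG, with radius 3.3, so the center S sits 3.3 in from both sides at S = (48.30, -32.80). That places the tangent points at M = (51.60, -32.80) on RM and K = (48.30, -36.10) on KG. Then |HM| = |M − H| = 61.14.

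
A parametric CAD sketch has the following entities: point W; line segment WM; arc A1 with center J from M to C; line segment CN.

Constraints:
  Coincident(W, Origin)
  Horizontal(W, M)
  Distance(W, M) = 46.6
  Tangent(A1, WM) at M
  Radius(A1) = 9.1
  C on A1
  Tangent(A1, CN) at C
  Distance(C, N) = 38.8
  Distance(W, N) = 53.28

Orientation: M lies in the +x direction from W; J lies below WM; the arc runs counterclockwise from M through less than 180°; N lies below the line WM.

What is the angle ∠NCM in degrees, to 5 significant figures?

141.62°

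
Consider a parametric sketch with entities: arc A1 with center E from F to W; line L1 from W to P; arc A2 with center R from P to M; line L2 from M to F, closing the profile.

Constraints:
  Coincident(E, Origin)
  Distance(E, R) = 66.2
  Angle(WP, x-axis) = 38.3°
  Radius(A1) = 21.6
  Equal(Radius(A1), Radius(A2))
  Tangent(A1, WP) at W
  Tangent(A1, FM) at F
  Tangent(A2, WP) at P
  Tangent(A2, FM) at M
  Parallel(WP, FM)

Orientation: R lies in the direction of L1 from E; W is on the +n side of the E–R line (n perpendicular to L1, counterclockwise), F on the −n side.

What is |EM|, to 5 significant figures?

69.635

The slot axis is L1's direction at 38.3°, so u = (cos 38.3°, sin 38.3°) = (0.78478, 0.61978) and n = (−sin 38.3°, cos 38.3°) = (-0.61978, 0.78478). E is at the origin and R lies 66.2 along u from E, so R = 66.2·u = (51.952, 41.029). Tangency of A1 to both parallel lines with radius 21.6 puts W and F at E ± 21.6·n: W = (-13.387, 16.951), F = (13.387, -16.951). Equal radii place P and M the same way about R: P = R + 21.6·n = (38.565, 57.981), M = R − 21.6·n = (65.339, 24.078). Then |EM| = |M − E| = 69.635.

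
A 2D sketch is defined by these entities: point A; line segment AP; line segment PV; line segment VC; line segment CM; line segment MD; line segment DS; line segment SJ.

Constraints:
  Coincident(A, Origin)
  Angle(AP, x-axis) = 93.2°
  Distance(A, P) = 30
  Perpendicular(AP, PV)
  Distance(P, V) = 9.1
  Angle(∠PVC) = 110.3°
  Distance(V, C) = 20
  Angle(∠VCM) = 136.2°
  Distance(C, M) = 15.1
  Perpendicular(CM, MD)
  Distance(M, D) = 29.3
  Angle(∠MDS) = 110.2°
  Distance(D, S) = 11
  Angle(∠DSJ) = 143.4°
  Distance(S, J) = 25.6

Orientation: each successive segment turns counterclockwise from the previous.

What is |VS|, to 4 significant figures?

27.20

A is at the origin; AP runs at 93.2° with length 30.0, so P = (-1.675, 29.95). AP is perpendicular to PV, so PV runs at -176.8°; with |PV| = 9.1, V = (-10.76, 29.45). ∠PVC = 110.3° gives VC at -107.1° from the x-axis; with |VC| = 20.0, C = (-16.64, 10.33). ∠VCM = 136.2° gives CM at -63.30° from the x-axis; with |CM| = 15.1, M = (-9.857, -3.161). CM is perpendicular to MD, so MD runs at 26.70°; with |MD| = 29.3, D = (16.32, 10.00). ∠MDS = 110.2° gives DS at 96.50° from the x-axis; with |DS| = 11.0, S = (15.07, 20.93). Then |VS| = |S − V| = 27.20.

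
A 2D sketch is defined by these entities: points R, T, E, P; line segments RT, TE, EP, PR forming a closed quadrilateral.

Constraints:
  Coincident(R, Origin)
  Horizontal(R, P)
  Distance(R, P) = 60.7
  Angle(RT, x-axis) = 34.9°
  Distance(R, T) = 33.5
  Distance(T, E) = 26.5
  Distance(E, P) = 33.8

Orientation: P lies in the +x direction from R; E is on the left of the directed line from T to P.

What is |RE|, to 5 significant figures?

59.935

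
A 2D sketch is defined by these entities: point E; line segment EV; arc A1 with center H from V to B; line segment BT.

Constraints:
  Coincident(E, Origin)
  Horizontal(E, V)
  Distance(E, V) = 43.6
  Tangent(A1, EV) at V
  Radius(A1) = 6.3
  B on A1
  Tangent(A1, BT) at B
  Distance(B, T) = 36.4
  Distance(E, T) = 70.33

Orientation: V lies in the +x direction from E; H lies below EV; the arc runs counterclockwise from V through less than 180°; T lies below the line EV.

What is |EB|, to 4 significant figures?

39.44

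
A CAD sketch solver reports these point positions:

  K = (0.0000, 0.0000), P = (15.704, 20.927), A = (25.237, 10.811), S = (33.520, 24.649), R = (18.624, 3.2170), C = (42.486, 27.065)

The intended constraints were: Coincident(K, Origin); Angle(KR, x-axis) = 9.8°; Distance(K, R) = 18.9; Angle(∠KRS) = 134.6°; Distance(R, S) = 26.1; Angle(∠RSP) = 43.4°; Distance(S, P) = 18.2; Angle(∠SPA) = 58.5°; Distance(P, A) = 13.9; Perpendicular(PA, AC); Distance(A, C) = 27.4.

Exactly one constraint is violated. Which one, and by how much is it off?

Distance(A, C) = 27.4 — off by 3.70.

K = (0.00, 0.00) ✓; KR at 9.800° ✓; |KR| = 18.90 ✓; ∠KRS = 134.6° ✓; |RS| = 26.10 ✓; ∠RSP = 43.40° ✓; |SP| = 18.20 ✓; ∠SPA = 58.50° ✓; |PA| = 13.90 ✓; ∠(PA, AC) = 90.00° ✓; |AC| = 23.70 ✗.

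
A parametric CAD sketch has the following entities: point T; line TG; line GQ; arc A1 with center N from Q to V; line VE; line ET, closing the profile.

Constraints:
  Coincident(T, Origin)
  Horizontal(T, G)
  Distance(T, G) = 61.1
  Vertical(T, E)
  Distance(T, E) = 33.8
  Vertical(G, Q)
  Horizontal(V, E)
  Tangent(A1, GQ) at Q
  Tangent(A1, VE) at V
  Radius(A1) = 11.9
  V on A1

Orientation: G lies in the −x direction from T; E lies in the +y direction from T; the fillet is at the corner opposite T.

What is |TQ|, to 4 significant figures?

64.91

T is at the origin; TG is horizontal with |TG| = 61.1 and G on the −x side, so G = (-61.10, 0.000). T and E share the same x with |TE| = 33.8 and E on the +y side, so E = (0.000, 33.80). The virtual corner opposite T is at (-61.10, 33.80). A1 meets GQ tangentially, so NQ is at right angles to GQ and A1 meets VE tangentially, so NV is at right angles to VE, with radius 11.9, so the center N sits 11.9 in from both sides at N = (-49.20, 21.90). That places the tangent points at Q = (-61.10, 21.90) on GQ and V = (-49.20, 33.80) on VE. Then |TQ| = |Q − T| = 64.91.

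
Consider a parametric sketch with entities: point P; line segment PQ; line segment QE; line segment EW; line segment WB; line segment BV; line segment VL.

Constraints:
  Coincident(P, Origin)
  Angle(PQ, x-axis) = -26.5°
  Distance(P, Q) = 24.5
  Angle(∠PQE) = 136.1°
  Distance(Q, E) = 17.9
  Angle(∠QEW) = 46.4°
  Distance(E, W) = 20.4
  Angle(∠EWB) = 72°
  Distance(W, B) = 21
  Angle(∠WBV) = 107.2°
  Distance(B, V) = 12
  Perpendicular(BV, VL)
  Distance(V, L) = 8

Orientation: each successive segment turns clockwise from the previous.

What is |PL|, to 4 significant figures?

34.87

P is at the origin; PQ runs at -26.5° with length 24.5, so Q = (21.93, -10.93). ∠PQE = 136.1° gives QE at -70.40° from the x-axis; with |QE| = 17.9, E = (27.93, -27.79). ∠QEW = 46.4° gives EW at 156.0° from the x-axis; with |EW| = 20.4, W = (9.294, -19.50). ∠EWB = 72.0° gives WB at 48.00° from the x-axis; with |WB| = 21.0, B = (23.35, -3.891). ∠WBV = 107.2° gives BV at -24.80° from the x-axis; with |BV| = 12.0, V = (34.24, -8.925). BV is perpendicular to VL, so VL runs at -114.8°; with |VL| = 8.0, L = (30.88, -16.19). Then |PL| = |L − P| = 34.87.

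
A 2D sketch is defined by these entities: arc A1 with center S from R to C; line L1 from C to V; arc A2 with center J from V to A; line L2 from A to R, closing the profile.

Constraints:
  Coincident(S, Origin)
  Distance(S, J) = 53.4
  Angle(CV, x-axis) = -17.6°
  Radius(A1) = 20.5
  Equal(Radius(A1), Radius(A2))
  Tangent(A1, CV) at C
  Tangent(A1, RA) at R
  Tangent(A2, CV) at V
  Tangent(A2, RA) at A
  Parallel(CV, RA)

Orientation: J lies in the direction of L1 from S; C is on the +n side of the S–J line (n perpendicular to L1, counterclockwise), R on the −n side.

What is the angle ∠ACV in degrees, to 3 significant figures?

37.5°

The slot axis is L1's direction at -17.6°, so u = (cos -17.6°, sin -17.6°) = (0.953, -0.302) and n = (−sin -17.6°, cos -17.6°) = (0.302, 0.953). S is at the origin and J lies 53.4 along u from S, so J = 53.4·u = (50.9, -16.1). Tangency of A1 to both parallel lines with radius 20.5 puts C and R at S ± 20.5·n: C = (6.20, 19.5), R = (-6.20, -19.5). Equal radii place V and A the same way about J: V = J + 20.5·n = (57.1, 3.39), A = J − 20.5·n = (44.7, -35.7). Then cos ∠ACV = CA·CV / (|CA||CV|), giving 37.5°.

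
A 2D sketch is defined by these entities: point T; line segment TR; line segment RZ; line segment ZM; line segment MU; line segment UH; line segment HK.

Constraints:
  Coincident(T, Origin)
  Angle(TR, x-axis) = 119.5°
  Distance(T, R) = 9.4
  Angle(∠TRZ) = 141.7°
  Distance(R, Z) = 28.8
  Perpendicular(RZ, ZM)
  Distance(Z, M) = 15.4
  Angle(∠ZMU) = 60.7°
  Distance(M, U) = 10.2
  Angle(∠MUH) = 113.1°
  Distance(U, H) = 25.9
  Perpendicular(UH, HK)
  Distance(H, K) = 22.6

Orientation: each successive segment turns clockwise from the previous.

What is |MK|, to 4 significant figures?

32.69

∠MUH = 113.1° gives UH at 165.0° from the x-axis; with |UH| = 25.9, H = (-16.32, 32.96). The perpendicularity gives HK at right angles to UH, so HK runs at 75.00°; with |HK| = 22.6, K = (-10.47, 54.79). Then |MK| = |K − M| = 32.69.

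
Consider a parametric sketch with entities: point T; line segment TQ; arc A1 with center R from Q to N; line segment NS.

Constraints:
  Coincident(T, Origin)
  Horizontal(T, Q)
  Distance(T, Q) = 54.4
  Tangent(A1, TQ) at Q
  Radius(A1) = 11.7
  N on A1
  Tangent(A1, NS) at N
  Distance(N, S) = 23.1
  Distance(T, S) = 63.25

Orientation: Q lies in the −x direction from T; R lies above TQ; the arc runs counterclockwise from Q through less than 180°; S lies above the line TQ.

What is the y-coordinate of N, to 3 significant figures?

15.6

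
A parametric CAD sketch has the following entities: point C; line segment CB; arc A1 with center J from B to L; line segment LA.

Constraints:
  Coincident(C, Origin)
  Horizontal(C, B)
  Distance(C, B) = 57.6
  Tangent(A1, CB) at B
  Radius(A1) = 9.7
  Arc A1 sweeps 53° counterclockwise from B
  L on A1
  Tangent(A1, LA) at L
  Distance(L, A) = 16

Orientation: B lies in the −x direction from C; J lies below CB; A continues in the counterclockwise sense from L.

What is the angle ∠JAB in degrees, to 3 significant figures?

22.0°

C is at the origin; CB is horizontal with |CB| = 57.6 and B on the −x side, so B = (-57.6, 0.00). The tangent condition forces JB to be normal to CB, so J = B + (0, -9.7) = (-57.6, -9.70). On A1, B sits at bearing 90° from J; a 53° counterclockwise sweep puts L at bearing 143°, so L = J + 9.7·(cos 143°, sin 143°) = (-65.3, -3.86). A1 meets LA tangentially, so JL is at right angles to LA, so LA runs along (−sin 143°, cos 143°); with |LA| = 16.0, A = (-75.0, -16.6). Then cos ∠JAB = AJ·AB / (|AJ||AB|), giving 22.0°.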